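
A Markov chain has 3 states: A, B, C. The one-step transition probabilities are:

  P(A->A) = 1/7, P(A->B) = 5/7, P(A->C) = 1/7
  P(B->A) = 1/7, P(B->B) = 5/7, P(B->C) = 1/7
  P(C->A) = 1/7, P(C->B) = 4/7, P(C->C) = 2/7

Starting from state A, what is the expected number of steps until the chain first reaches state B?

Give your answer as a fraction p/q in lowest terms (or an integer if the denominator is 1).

Let h_i = expected steps to first reach B from state i.
Boundary: h_B = 0.
First-step equations for the other states:
  h_A = 1 + 1/7*h_A + 5/7*h_B + 1/7*h_C
  h_C = 1 + 1/7*h_A + 4/7*h_B + 2/7*h_C

Substituting h_B = 0 and rearranging gives the linear system (I - Q) h = 1:
  [6/7, -1/7] . (h_A, h_C) = 1
  [-1/7, 5/7] . (h_A, h_C) = 1

Solving yields:
  h_A = 42/29
  h_C = 49/29

Starting state is A, so the expected hitting time is h_A = 42/29.

Answer: 42/29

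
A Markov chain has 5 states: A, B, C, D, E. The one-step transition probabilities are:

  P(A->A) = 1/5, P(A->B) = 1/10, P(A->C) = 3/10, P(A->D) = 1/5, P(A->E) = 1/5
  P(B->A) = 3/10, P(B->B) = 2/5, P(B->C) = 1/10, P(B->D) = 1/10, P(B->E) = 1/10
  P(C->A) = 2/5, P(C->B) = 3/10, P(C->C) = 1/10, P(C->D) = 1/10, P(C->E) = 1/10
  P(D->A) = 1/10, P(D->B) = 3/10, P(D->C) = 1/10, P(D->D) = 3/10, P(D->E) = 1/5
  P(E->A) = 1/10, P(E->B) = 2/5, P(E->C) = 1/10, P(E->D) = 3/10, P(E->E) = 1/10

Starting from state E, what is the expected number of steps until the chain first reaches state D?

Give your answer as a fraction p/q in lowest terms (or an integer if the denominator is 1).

Let h_i = expected steps to first reach D from state i.
Boundary: h_D = 0.
First-step equations for the other states:
  h_A = 1 + 1/5*h_A + 1/10*h_B + 3/10*h_C + 1/5*h_D + 1/5*h_E
  h_B = 1 + 3/10*h_A + 2/5*h_B + 1/10*h_C + 1/10*h_D + 1/10*h_E
  h_C = 1 + 2/5*h_A + 3/10*h_B + 1/10*h_C + 1/10*h_D + 1/10*h_E
  h_E = 1 + 1/10*h_A + 2/5*h_B + 1/10*h_C + 3/10*h_D + 1/10*h_E

Substituting h_D = 0 and rearranging gives the linear system (I - Q) h = 1:
  [4/5, -1/10, -3/10, -1/5] . (h_A, h_B, h_C, h_E) = 1
  [-3/10, 3/5, -1/10, -1/10] . (h_A, h_B, h_C, h_E) = 1
  [-2/5, -3/10, 9/10, -1/10] . (h_A, h_B, h_C, h_E) = 1
  [-1/10, -2/5, -1/10, 9/10] . (h_A, h_B, h_C, h_E) = 1

Solving yields:
  h_A = 2450/417
  h_B = 2750/417
  h_C = 2720/417
  h_E = 2260/417

Starting state is E, so the expected hitting time is h_E = 2260/417.

Answer: 2260/417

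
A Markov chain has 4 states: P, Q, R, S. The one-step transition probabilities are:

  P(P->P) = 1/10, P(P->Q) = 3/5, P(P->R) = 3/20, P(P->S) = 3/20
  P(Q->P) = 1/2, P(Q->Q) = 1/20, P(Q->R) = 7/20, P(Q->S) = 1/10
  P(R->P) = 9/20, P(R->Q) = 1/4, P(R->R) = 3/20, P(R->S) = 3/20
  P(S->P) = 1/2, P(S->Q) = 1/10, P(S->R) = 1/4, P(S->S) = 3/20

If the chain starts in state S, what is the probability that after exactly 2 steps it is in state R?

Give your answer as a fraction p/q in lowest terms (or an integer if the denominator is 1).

Computing P^2 by repeated multiplication:
P^1 =
  P: [1/10, 3/5, 3/20, 3/20]
  Q: [1/2, 1/20, 7/20, 1/10]
  R: [9/20, 1/4, 3/20, 3/20]
  S: [1/2, 1/10, 1/4, 3/20]
P^2 =
  P: [181/400, 57/400, 57/200, 3/25]
  Q: [113/400, 2/5, 17/100, 59/400]
  R: [5/16, 67/200, 43/200, 11/80]
  S: [23/80, 153/400, 37/200, 29/200]

(P^2)[S -> R] = 37/200

Answer: 37/200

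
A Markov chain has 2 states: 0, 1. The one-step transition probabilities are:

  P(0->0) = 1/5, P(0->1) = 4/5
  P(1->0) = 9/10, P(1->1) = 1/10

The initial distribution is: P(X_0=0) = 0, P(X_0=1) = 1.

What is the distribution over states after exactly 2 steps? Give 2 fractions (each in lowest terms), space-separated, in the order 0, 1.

Propagating the distribution step by step (d_{t+1} = d_t * P):
d_0 = (0=0, 1=1)
  d_1[0] = 0*1/5 + 1*9/10 = 9/10
  d_1[1] = 0*4/5 + 1*1/10 = 1/10
d_1 = (0=9/10, 1=1/10)
  d_2[0] = 9/10*1/5 + 1/10*9/10 = 27/100
  d_2[1] = 9/10*4/5 + 1/10*1/10 = 73/100
d_2 = (0=27/100, 1=73/100)

Answer: 27/100 73/100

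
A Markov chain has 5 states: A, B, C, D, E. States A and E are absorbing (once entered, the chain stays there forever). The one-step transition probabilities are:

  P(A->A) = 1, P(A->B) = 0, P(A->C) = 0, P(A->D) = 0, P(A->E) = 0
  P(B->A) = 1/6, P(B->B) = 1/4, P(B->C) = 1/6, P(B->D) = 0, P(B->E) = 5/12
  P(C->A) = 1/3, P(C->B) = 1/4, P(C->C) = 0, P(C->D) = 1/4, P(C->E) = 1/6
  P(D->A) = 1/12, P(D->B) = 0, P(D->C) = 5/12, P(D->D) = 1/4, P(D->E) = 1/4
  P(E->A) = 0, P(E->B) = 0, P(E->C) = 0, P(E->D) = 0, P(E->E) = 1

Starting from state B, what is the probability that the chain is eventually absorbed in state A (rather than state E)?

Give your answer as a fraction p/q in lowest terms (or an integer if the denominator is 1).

Answer: 88/261

Derivation:
Let a_i = P(absorbed in A | start in state i).
Boundary conditions: a_A = 1, a_E = 0.
For each transient state i, a_i = sum_j P(i->j) * a_j:
  a_B = 1/6*a_A + 1/4*a_B + 1/6*a_C + 0*a_D + 5/12*a_E
  a_C = 1/3*a_A + 1/4*a_B + 0*a_C + 1/4*a_D + 1/6*a_E
  a_D = 1/12*a_A + 0*a_B + 5/12*a_C + 1/4*a_D + 1/4*a_E

Substituting a_A = 1 and a_E = 0, rearrange to (I - Q) a = r where r[i] = P(i -> A):
  [3/4, -1/6, 0] . (a_B, a_C, a_D) = 1/6
  [-1/4, 1, -1/4] . (a_B, a_C, a_D) = 1/3
  [0, -5/12, 3/4] . (a_B, a_C, a_D) = 1/12

Solving yields:
  a_B = 88/261
  a_C = 15/29
  a_D = 104/261

Starting state is B, so the absorption probability is a_B = 88/261.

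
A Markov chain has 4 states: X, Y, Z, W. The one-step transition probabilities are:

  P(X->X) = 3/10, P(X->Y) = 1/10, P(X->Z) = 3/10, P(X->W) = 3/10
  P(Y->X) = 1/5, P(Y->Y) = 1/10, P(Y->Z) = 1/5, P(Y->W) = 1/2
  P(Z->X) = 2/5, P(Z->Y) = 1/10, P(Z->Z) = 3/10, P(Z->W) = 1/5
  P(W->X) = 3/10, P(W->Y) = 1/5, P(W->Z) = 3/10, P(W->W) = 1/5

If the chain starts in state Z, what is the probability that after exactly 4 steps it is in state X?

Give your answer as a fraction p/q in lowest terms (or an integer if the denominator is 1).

Computing P^4 by repeated multiplication:
P^1 =
  X: [3/10, 1/10, 3/10, 3/10]
  Y: [1/5, 1/10, 1/5, 1/2]
  Z: [2/5, 1/10, 3/10, 1/5]
  W: [3/10, 1/5, 3/10, 1/5]
P^2 =
  X: [8/25, 13/100, 29/100, 13/50]
  Y: [31/100, 3/20, 29/100, 1/4]
  Z: [8/25, 3/25, 29/100, 27/100]
  W: [31/100, 3/25, 7/25, 29/100]
P^3 =
  X: [79/250, 63/500, 287/1000, 271/1000]
  Y: [157/500, 1/8, 57/200, 69/250]
  Z: [317/1000, 127/1000, 36/125, 67/250]
  W: [79/250, 129/1000, 36/125, 267/1000]
P^4 =
  X: [3161/10000, 1271/10000, 1437/5000, 1347/5000]
  Y: [79/250, 319/2500, 23/80, 2689/10000]
  Z: [3161/10000, 317/2500, 2873/10000, 1349/5000]
  W: [3159/10000, 1267/10000, 2871/10000, 2703/10000]

(P^4)[Z -> X] = 3161/10000

Answer: 3161/10000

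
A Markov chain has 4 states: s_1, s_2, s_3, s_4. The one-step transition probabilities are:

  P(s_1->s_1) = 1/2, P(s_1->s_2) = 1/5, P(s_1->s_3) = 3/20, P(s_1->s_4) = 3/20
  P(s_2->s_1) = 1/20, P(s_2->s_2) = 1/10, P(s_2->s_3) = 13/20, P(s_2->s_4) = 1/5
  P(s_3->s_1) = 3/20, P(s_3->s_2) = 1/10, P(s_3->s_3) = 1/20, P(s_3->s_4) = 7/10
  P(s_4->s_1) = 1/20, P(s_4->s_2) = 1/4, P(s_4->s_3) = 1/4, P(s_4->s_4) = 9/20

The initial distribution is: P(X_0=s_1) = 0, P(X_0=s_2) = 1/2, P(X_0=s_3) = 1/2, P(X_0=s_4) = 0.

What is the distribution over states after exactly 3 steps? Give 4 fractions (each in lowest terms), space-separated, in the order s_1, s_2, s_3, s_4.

Propagating the distribution step by step (d_{t+1} = d_t * P):
d_0 = (s_1=0, s_2=1/2, s_3=1/2, s_4=0)
  d_1[s_1] = 0*1/2 + 1/2*1/20 + 1/2*3/20 + 0*1/20 = 1/10
  d_1[s_2] = 0*1/5 + 1/2*1/10 + 1/2*1/10 + 0*1/4 = 1/10
  d_1[s_3] = 0*3/20 + 1/2*13/20 + 1/2*1/20 + 0*1/4 = 7/20
  d_1[s_4] = 0*3/20 + 1/2*1/5 + 1/2*7/10 + 0*9/20 = 9/20
d_1 = (s_1=1/10, s_2=1/10, s_3=7/20, s_4=9/20)
  d_2[s_1] = 1/10*1/2 + 1/10*1/20 + 7/20*3/20 + 9/20*1/20 = 13/100
  d_2[s_2] = 1/10*1/5 + 1/10*1/10 + 7/20*1/10 + 9/20*1/4 = 71/400
  d_2[s_3] = 1/10*3/20 + 1/10*13/20 + 7/20*1/20 + 9/20*1/4 = 21/100
  d_2[s_4] = 1/10*3/20 + 1/10*1/5 + 7/20*7/10 + 9/20*9/20 = 193/400
d_2 = (s_1=13/100, s_2=71/400, s_3=21/100, s_4=193/400)
  d_3[s_1] = 13/100*1/2 + 71/400*1/20 + 21/100*3/20 + 193/400*1/20 = 259/2000
  d_3[s_2] = 13/100*1/5 + 71/400*1/10 + 21/100*1/10 + 193/400*1/4 = 1483/8000
  d_3[s_3] = 13/100*3/20 + 71/400*13/20 + 21/100*1/20 + 193/400*1/4 = 133/500
  d_3[s_4] = 13/100*3/20 + 71/400*1/5 + 21/100*7/10 + 193/400*9/20 = 3353/8000
d_3 = (s_1=259/2000, s_2=1483/8000, s_3=133/500, s_4=3353/8000)

Answer: 259/2000 1483/8000 133/500 3353/8000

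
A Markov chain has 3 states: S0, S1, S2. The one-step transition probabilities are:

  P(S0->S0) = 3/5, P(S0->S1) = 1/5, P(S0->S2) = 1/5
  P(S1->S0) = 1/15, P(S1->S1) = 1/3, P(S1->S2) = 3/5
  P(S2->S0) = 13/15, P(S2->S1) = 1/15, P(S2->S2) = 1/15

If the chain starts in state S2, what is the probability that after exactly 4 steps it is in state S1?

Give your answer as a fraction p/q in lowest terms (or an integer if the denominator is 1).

Computing P^4 by repeated multiplication:
P^1 =
  S0: [3/5, 1/5, 1/5]
  S1: [1/15, 1/3, 3/5]
  S2: [13/15, 1/15, 1/15]
P^2 =
  S0: [41/75, 1/5, 19/75]
  S1: [131/225, 37/225, 19/75]
  S2: [131/225, 1/5, 49/225]
P^3 =
  S0: [631/1125, 217/1125, 277/1125]
  S1: [1957/3375, 127/675, 29/125]
  S2: [1861/3375, 667/3375, 847/3375]
P^4 =
  S0: [9497/16875, 217/1125, 4123/16875]
  S1: [28427/50625, 9829/50625, 4123/16875]
  S2: [28427/50625, 217/1125, 12433/50625]

(P^4)[S2 -> S1] = 217/1125

Answer: 217/1125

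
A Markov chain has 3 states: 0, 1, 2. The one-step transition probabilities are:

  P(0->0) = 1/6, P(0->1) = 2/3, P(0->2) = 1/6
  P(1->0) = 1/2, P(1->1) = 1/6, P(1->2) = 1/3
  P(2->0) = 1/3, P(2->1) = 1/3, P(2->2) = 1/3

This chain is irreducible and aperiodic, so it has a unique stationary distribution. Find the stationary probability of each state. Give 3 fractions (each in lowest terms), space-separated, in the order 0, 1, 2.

The stationary distribution satisfies pi = pi * P, i.e.:
  pi_0 = 1/6*pi_0 + 1/2*pi_1 + 1/3*pi_2
  pi_1 = 2/3*pi_0 + 1/6*pi_1 + 1/3*pi_2
  pi_2 = 1/6*pi_0 + 1/3*pi_1 + 1/3*pi_2
with normalization: pi_0 + pi_1 + pi_2 = 1.

Using the first 2 balance equations plus normalization, the linear system A*pi = b is:
  [-5/6, 1/2, 1/3] . pi = 0
  [2/3, -5/6, 1/3] . pi = 0
  [1, 1, 1] . pi = 1

Solving yields:
  pi_0 = 16/47
  pi_1 = 18/47
  pi_2 = 13/47

Verification (pi * P):
  16/47*1/6 + 18/47*1/2 + 13/47*1/3 = 16/47 = pi_0  (ok)
  16/47*2/3 + 18/47*1/6 + 13/47*1/3 = 18/47 = pi_1  (ok)
  16/47*1/6 + 18/47*1/3 + 13/47*1/3 = 13/47 = pi_2  (ok)

Answer: 16/47 18/47 13/47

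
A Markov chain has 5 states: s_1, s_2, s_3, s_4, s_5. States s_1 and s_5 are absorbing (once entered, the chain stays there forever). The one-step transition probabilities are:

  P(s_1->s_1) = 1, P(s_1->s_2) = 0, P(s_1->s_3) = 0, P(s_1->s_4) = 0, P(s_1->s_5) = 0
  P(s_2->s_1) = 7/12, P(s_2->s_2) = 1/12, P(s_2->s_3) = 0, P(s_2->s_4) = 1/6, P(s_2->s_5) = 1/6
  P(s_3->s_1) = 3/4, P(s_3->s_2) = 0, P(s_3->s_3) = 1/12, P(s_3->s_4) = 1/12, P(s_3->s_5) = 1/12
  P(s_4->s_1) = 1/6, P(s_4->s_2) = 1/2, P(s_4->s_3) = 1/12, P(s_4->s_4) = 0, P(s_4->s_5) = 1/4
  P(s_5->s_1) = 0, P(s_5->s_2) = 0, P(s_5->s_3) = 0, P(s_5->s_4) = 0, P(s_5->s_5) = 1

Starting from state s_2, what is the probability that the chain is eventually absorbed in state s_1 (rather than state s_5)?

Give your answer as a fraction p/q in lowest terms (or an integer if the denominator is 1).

Answer: 89/119

Derivation:
Let a_i = P(absorbed in s_1 | start in state i).
Boundary conditions: a_s_1 = 1, a_s_5 = 0.
For each transient state i, a_i = sum_j P(i->j) * a_j:
  a_s_2 = 7/12*a_s_1 + 1/12*a_s_2 + 0*a_s_3 + 1/6*a_s_4 + 1/6*a_s_5
  a_s_3 = 3/4*a_s_1 + 0*a_s_2 + 1/12*a_s_3 + 1/12*a_s_4 + 1/12*a_s_5
  a_s_4 = 1/6*a_s_1 + 1/2*a_s_2 + 1/12*a_s_3 + 0*a_s_4 + 1/4*a_s_5

Substituting a_s_1 = 1 and a_s_5 = 0, rearrange to (I - Q) a = r where r[i] = P(i -> s_1):
  [11/12, 0, -1/6] . (a_s_2, a_s_3, a_s_4) = 7/12
  [0, 11/12, -1/12] . (a_s_2, a_s_3, a_s_4) = 3/4
  [-1/2, -1/12, 1] . (a_s_2, a_s_3, a_s_4) = 1/6

Solving yields:
  a_s_2 = 89/119
  a_s_3 = 104/119
  a_s_4 = 73/119

Starting state is s_2, so the absorption probability is a_s_2 = 89/119.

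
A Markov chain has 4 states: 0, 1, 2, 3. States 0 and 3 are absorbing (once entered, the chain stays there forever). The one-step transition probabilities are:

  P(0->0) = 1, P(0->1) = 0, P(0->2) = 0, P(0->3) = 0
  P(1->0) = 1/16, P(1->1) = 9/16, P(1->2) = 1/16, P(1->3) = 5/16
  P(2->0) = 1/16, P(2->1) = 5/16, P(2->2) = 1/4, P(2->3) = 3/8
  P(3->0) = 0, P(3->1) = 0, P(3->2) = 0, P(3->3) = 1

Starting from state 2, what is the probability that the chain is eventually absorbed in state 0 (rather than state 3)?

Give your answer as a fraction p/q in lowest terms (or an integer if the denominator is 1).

Let a_i = P(absorbed in 0 | start in state i).
Boundary conditions: a_0 = 1, a_3 = 0.
For each transient state i, a_i = sum_j P(i->j) * a_j:
  a_1 = 1/16*a_0 + 9/16*a_1 + 1/16*a_2 + 5/16*a_3
  a_2 = 1/16*a_0 + 5/16*a_1 + 1/4*a_2 + 3/8*a_3

Substituting a_0 = 1 and a_3 = 0, rearrange to (I - Q) a = r where r[i] = P(i -> 0):
  [7/16, -1/16] . (a_1, a_2) = 1/16
  [-5/16, 3/4] . (a_1, a_2) = 1/16

Solving yields:
  a_1 = 13/79
  a_2 = 12/79

Starting state is 2, so the absorption probability is a_2 = 12/79.

Answer: 12/79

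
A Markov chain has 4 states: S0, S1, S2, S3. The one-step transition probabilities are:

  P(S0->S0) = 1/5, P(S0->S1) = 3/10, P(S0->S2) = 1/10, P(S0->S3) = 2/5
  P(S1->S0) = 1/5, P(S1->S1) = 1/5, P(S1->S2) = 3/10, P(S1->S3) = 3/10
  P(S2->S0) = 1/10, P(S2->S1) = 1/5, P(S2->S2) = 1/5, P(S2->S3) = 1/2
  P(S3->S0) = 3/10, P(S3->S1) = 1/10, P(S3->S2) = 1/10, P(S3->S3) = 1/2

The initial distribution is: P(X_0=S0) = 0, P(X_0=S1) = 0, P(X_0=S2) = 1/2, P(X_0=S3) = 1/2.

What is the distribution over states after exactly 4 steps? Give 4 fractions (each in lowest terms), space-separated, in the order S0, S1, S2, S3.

Propagating the distribution step by step (d_{t+1} = d_t * P):
d_0 = (S0=0, S1=0, S2=1/2, S3=1/2)
  d_1[S0] = 0*1/5 + 0*1/5 + 1/2*1/10 + 1/2*3/10 = 1/5
  d_1[S1] = 0*3/10 + 0*1/5 + 1/2*1/5 + 1/2*1/10 = 3/20
  d_1[S2] = 0*1/10 + 0*3/10 + 1/2*1/5 + 1/2*1/10 = 3/20
  d_1[S3] = 0*2/5 + 0*3/10 + 1/2*1/2 + 1/2*1/2 = 1/2
d_1 = (S0=1/5, S1=3/20, S2=3/20, S3=1/2)
  d_2[S0] = 1/5*1/5 + 3/20*1/5 + 3/20*1/10 + 1/2*3/10 = 47/200
  d_2[S1] = 1/5*3/10 + 3/20*1/5 + 3/20*1/5 + 1/2*1/10 = 17/100
  d_2[S2] = 1/5*1/10 + 3/20*3/10 + 3/20*1/5 + 1/2*1/10 = 29/200
  d_2[S3] = 1/5*2/5 + 3/20*3/10 + 3/20*1/2 + 1/2*1/2 = 9/20
d_2 = (S0=47/200, S1=17/100, S2=29/200, S3=9/20)
  d_3[S0] = 47/200*1/5 + 17/100*1/5 + 29/200*1/10 + 9/20*3/10 = 461/2000
  d_3[S1] = 47/200*3/10 + 17/100*1/5 + 29/200*1/5 + 9/20*1/10 = 357/2000
  d_3[S2] = 47/200*1/10 + 17/100*3/10 + 29/200*1/5 + 9/20*1/10 = 297/2000
  d_3[S3] = 47/200*2/5 + 17/100*3/10 + 29/200*1/2 + 9/20*1/2 = 177/400
d_3 = (S0=461/2000, S1=357/2000, S2=297/2000, S3=177/400)
  d_4[S0] = 461/2000*1/5 + 357/2000*1/5 + 297/2000*1/10 + 177/400*3/10 = 1147/5000
  d_4[S1] = 461/2000*3/10 + 357/2000*1/5 + 297/2000*1/5 + 177/400*1/10 = 447/2500
  d_4[S2] = 461/2000*1/10 + 357/2000*3/10 + 297/2000*1/5 + 177/400*1/10 = 3011/20000
  d_4[S3] = 461/2000*2/5 + 357/2000*3/10 + 297/2000*1/2 + 177/400*1/2 = 353/800
d_4 = (S0=1147/5000, S1=447/2500, S2=3011/20000, S3=353/800)

Answer: 1147/5000 447/2500 3011/20000 353/800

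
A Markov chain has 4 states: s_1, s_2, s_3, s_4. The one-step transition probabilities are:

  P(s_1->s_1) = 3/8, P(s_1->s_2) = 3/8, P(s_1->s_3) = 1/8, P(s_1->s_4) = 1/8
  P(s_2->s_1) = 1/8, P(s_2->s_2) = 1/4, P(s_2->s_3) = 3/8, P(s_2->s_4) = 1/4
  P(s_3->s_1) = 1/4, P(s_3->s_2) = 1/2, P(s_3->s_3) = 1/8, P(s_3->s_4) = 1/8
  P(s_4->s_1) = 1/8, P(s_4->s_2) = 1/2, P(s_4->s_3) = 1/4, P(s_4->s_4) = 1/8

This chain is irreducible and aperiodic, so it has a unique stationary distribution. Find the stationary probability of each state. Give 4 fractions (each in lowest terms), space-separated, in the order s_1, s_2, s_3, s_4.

The stationary distribution satisfies pi = pi * P, i.e.:
  pi_s_1 = 3/8*pi_s_1 + 1/8*pi_s_2 + 1/4*pi_s_3 + 1/8*pi_s_4
  pi_s_2 = 3/8*pi_s_1 + 1/4*pi_s_2 + 1/2*pi_s_3 + 1/2*pi_s_4
  pi_s_3 = 1/8*pi_s_1 + 3/8*pi_s_2 + 1/8*pi_s_3 + 1/4*pi_s_4
  pi_s_4 = 1/8*pi_s_1 + 1/4*pi_s_2 + 1/8*pi_s_3 + 1/8*pi_s_4
with normalization: pi_s_1 + pi_s_2 + pi_s_3 + pi_s_4 = 1.

Using the first 3 balance equations plus normalization, the linear system A*pi = b is:
  [-5/8, 1/8, 1/4, 1/8] . pi = 0
  [3/8, -3/4, 1/2, 1/2] . pi = 0
  [1/8, 3/8, -7/8, 1/4] . pi = 0
  [1, 1, 1, 1] . pi = 1

Solving yields:
  pi_s_1 = 6/29
  pi_s_2 = 11/29
  pi_s_3 = 7/29
  pi_s_4 = 5/29

Verification (pi * P):
  6/29*3/8 + 11/29*1/8 + 7/29*1/4 + 5/29*1/8 = 6/29 = pi_s_1  (ok)
  6/29*3/8 + 11/29*1/4 + 7/29*1/2 + 5/29*1/2 = 11/29 = pi_s_2  (ok)
  6/29*1/8 + 11/29*3/8 + 7/29*1/8 + 5/29*1/4 = 7/29 = pi_s_3  (ok)
  6/29*1/8 + 11/29*1/4 + 7/29*1/8 + 5/29*1/8 = 5/29 = pi_s_4  (ok)

Answer: 6/29 11/29 7/29 5/29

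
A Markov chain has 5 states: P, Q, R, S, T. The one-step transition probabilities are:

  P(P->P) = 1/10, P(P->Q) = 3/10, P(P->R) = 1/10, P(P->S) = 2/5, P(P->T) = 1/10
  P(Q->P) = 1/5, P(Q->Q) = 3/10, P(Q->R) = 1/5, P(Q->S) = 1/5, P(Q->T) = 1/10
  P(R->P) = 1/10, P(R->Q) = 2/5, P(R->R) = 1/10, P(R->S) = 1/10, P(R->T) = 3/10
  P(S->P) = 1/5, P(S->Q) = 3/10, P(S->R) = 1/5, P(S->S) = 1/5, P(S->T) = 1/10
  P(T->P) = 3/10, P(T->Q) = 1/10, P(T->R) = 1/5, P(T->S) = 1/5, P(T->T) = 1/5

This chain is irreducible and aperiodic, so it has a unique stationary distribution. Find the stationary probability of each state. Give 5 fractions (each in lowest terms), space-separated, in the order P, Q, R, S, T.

Answer: 195/1082 621/2164 179/1082 475/2164 80/541

Derivation:
The stationary distribution satisfies pi = pi * P, i.e.:
  pi_P = 1/10*pi_P + 1/5*pi_Q + 1/10*pi_R + 1/5*pi_S + 3/10*pi_T
  pi_Q = 3/10*pi_P + 3/10*pi_Q + 2/5*pi_R + 3/10*pi_S + 1/10*pi_T
  pi_R = 1/10*pi_P + 1/5*pi_Q + 1/10*pi_R + 1/5*pi_S + 1/5*pi_T
  pi_S = 2/5*pi_P + 1/5*pi_Q + 1/10*pi_R + 1/5*pi_S + 1/5*pi_T
  pi_T = 1/10*pi_P + 1/10*pi_Q + 3/10*pi_R + 1/10*pi_S + 1/5*pi_T
with normalization: pi_P + pi_Q + pi_R + pi_S + pi_T = 1.

Using the first 4 balance equations plus normalization, the linear system A*pi = b is:
  [-9/10, 1/5, 1/10, 1/5, 3/10] . pi = 0
  [3/10, -7/10, 2/5, 3/10, 1/10] . pi = 0
  [1/10, 1/5, -9/10, 1/5, 1/5] . pi = 0
  [2/5, 1/5, 1/10, -4/5, 1/5] . pi = 0
  [1, 1, 1, 1, 1] . pi = 1

Solving yields:
  pi_P = 195/1082
  pi_Q = 621/2164
  pi_R = 179/1082
  pi_S = 475/2164
  pi_T = 80/541

Verification (pi * P):
  195/1082*1/10 + 621/2164*1/5 + 179/1082*1/10 + 475/2164*1/5 + 80/541*3/10 = 195/1082 = pi_P  (ok)
  195/1082*3/10 + 621/2164*3/10 + 179/1082*2/5 + 475/2164*3/10 + 80/541*1/10 = 621/2164 = pi_Q  (ok)
  195/1082*1/10 + 621/2164*1/5 + 179/1082*1/10 + 475/2164*1/5 + 80/541*1/5 = 179/1082 = pi_R  (ok)
  195/1082*2/5 + 621/2164*1/5 + 179/1082*1/10 + 475/2164*1/5 + 80/541*1/5 = 475/2164 = pi_S  (ok)
  195/1082*1/10 + 621/2164*1/10 + 179/1082*3/10 + 475/2164*1/10 + 80/541*1/5 = 80/541 = pi_T  (ok)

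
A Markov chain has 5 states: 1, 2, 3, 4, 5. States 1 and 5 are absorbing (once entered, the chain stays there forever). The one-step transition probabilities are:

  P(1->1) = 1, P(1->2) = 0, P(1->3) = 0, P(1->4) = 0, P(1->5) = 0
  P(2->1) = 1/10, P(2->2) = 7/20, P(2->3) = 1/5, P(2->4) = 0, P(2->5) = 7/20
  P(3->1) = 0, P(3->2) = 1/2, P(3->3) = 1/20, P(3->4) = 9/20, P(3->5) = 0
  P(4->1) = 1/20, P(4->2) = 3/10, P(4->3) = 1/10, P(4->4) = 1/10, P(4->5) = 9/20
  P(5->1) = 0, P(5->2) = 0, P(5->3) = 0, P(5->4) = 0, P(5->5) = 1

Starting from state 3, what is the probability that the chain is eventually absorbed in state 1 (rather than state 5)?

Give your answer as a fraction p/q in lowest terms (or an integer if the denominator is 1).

Answer: 5/28

Derivation:
Let a_i = P(absorbed in 1 | start in state i).
Boundary conditions: a_1 = 1, a_5 = 0.
For each transient state i, a_i = sum_j P(i->j) * a_j:
  a_2 = 1/10*a_1 + 7/20*a_2 + 1/5*a_3 + 0*a_4 + 7/20*a_5
  a_3 = 0*a_1 + 1/2*a_2 + 1/20*a_3 + 9/20*a_4 + 0*a_5
  a_4 = 1/20*a_1 + 3/10*a_2 + 1/10*a_3 + 1/10*a_4 + 9/20*a_5

Substituting a_1 = 1 and a_5 = 0, rearrange to (I - Q) a = r where r[i] = P(i -> 1):
  [13/20, -1/5, 0] . (a_2, a_3, a_4) = 1/10
  [-1/2, 19/20, -9/20] . (a_2, a_3, a_4) = 0
  [-3/10, -1/10, 9/10] . (a_2, a_3, a_4) = 1/20

Solving yields:
  a_2 = 19/91
  a_3 = 5/28
  a_4 = 475/3276

Starting state is 3, so the absorption probability is a_3 = 5/28.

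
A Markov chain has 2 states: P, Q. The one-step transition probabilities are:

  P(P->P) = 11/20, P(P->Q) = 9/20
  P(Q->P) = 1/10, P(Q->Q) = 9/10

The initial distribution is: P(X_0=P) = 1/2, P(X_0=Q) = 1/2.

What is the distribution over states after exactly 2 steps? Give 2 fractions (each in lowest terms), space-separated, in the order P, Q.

Answer: 197/800 603/800

Derivation:
Propagating the distribution step by step (d_{t+1} = d_t * P):
d_0 = (P=1/2, Q=1/2)
  d_1[P] = 1/2*11/20 + 1/2*1/10 = 13/40
  d_1[Q] = 1/2*9/20 + 1/2*9/10 = 27/40
d_1 = (P=13/40, Q=27/40)
  d_2[P] = 13/40*11/20 + 27/40*1/10 = 197/800
  d_2[Q] = 13/40*9/20 + 27/40*9/10 = 603/800
d_2 = (P=197/800, Q=603/800)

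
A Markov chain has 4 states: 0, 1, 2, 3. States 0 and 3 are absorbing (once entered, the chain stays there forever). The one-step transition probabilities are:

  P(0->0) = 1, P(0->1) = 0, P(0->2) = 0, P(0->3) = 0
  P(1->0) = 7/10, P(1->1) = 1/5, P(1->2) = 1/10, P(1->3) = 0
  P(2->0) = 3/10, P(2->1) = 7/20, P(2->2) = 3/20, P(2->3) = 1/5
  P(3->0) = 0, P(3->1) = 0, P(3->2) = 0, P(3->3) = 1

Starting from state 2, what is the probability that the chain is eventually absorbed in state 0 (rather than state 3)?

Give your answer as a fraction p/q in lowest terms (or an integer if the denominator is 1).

Answer: 97/129

Derivation:
Let a_i = P(absorbed in 0 | start in state i).
Boundary conditions: a_0 = 1, a_3 = 0.
For each transient state i, a_i = sum_j P(i->j) * a_j:
  a_1 = 7/10*a_0 + 1/5*a_1 + 1/10*a_2 + 0*a_3
  a_2 = 3/10*a_0 + 7/20*a_1 + 3/20*a_2 + 1/5*a_3

Substituting a_0 = 1 and a_3 = 0, rearrange to (I - Q) a = r where r[i] = P(i -> 0):
  [4/5, -1/10] . (a_1, a_2) = 7/10
  [-7/20, 17/20] . (a_1, a_2) = 3/10

Solving yields:
  a_1 = 125/129
  a_2 = 97/129

Starting state is 2, so the absorption probability is a_2 = 97/129.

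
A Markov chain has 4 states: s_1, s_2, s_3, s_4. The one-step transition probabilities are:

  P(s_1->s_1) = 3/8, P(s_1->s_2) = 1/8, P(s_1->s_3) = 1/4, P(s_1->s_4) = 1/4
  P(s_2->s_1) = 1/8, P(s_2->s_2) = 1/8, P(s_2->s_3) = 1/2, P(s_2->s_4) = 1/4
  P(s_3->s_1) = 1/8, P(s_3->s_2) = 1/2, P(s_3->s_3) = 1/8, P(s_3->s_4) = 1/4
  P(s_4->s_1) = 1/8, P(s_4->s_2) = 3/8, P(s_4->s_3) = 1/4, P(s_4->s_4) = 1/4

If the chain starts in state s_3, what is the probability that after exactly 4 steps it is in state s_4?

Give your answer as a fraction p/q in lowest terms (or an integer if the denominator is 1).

Computing P^4 by repeated multiplication:
P^1 =
  s_1: [3/8, 1/8, 1/4, 1/4]
  s_2: [1/8, 1/8, 1/2, 1/4]
  s_3: [1/8, 1/2, 1/8, 1/4]
  s_4: [1/8, 3/8, 1/4, 1/4]
P^2 =
  s_1: [7/32, 9/32, 1/4, 1/4]
  s_2: [5/32, 3/8, 7/32, 1/4]
  s_3: [5/32, 15/64, 23/64, 1/4]
  s_4: [5/32, 9/32, 5/16, 1/4]
P^3 =
  s_1: [23/128, 9/32, 37/128, 1/4]
  s_2: [21/128, 69/256, 81/256, 1/4]
  s_3: [21/128, 165/512, 135/512, 1/4]
  s_4: [21/128, 39/128, 9/32, 1/4]
P^4 =
  s_1: [87/512, 303/1024, 291/1024, 1/4]
  s_2: [85/512, 627/2048, 569/2048, 1/4]
  s_3: [85/512, 1173/4096, 1219/4096, 1/4]
  s_4: [85/512, 75/256, 149/512, 1/4]

(P^4)[s_3 -> s_4] = 1/4

Answer: 1/4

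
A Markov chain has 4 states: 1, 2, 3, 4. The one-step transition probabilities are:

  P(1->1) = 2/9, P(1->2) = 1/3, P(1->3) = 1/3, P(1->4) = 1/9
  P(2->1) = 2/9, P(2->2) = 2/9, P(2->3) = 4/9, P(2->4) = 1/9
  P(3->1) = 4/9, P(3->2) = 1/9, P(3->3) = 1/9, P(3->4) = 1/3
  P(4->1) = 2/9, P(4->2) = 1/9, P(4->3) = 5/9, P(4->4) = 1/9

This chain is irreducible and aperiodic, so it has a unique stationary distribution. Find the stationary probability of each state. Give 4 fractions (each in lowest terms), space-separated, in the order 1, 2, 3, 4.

Answer: 143/486 193/972 35/108 89/486

Derivation:
The stationary distribution satisfies pi = pi * P, i.e.:
  pi_1 = 2/9*pi_1 + 2/9*pi_2 + 4/9*pi_3 + 2/9*pi_4
  pi_2 = 1/3*pi_1 + 2/9*pi_2 + 1/9*pi_3 + 1/9*pi_4
  pi_3 = 1/3*pi_1 + 4/9*pi_2 + 1/9*pi_3 + 5/9*pi_4
  pi_4 = 1/9*pi_1 + 1/9*pi_2 + 1/3*pi_3 + 1/9*pi_4
with normalization: pi_1 + pi_2 + pi_3 + pi_4 = 1.

Using the first 3 balance equations plus normalization, the linear system A*pi = b is:
  [-7/9, 2/9, 4/9, 2/9] . pi = 0
  [1/3, -7/9, 1/9, 1/9] . pi = 0
  [1/3, 4/9, -8/9, 5/9] . pi = 0
  [1, 1, 1, 1] . pi = 1

Solving yields:
  pi_1 = 143/486
  pi_2 = 193/972
  pi_3 = 35/108
  pi_4 = 89/486

Verification (pi * P):
  143/486*2/9 + 193/972*2/9 + 35/108*4/9 + 89/486*2/9 = 143/486 = pi_1  (ok)
  143/486*1/3 + 193/972*2/9 + 35/108*1/9 + 89/486*1/9 = 193/972 = pi_2  (ok)
  143/486*1/3 + 193/972*4/9 + 35/108*1/9 + 89/486*5/9 = 35/108 = pi_3  (ok)
  143/486*1/9 + 193/972*1/9 + 35/108*1/3 + 89/486*1/9 = 89/486 = pi_4  (ok)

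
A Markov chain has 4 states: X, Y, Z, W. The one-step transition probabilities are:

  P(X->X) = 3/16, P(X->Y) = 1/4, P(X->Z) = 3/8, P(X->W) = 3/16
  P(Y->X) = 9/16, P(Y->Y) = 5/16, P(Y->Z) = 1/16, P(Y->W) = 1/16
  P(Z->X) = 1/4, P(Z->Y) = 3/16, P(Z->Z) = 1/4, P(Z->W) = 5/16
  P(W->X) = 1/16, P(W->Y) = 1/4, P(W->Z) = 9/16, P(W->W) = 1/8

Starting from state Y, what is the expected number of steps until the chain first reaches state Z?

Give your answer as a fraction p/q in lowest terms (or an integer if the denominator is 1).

Let h_i = expected steps to first reach Z from state i.
Boundary: h_Z = 0.
First-step equations for the other states:
  h_X = 1 + 3/16*h_X + 1/4*h_Y + 3/8*h_Z + 3/16*h_W
  h_Y = 1 + 9/16*h_X + 5/16*h_Y + 1/16*h_Z + 1/16*h_W
  h_W = 1 + 1/16*h_X + 1/4*h_Y + 9/16*h_Z + 1/8*h_W

Substituting h_Z = 0 and rearranging gives the linear system (I - Q) h = 1:
  [13/16, -1/4, -3/16] . (h_X, h_Y, h_W) = 1
  [-9/16, 11/16, -1/16] . (h_X, h_Y, h_W) = 1
  [-1/16, -1/4, 7/8] . (h_X, h_Y, h_W) = 1

Solving yields:
  h_X = 4080/1301
  h_Y = 5536/1301
  h_W = 3360/1301

Starting state is Y, so the expected hitting time is h_Y = 5536/1301.

Answer: 5536/1301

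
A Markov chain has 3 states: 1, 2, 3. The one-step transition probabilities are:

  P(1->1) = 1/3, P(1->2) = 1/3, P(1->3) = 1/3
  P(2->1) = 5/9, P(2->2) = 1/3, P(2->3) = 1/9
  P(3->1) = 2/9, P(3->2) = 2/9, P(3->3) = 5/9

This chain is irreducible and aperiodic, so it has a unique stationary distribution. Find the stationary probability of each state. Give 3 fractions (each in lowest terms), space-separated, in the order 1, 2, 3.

The stationary distribution satisfies pi = pi * P, i.e.:
  pi_1 = 1/3*pi_1 + 5/9*pi_2 + 2/9*pi_3
  pi_2 = 1/3*pi_1 + 1/3*pi_2 + 2/9*pi_3
  pi_3 = 1/3*pi_1 + 1/9*pi_2 + 5/9*pi_3
with normalization: pi_1 + pi_2 + pi_3 = 1.

Using the first 2 balance equations plus normalization, the linear system A*pi = b is:
  [-2/3, 5/9, 2/9] . pi = 0
  [1/3, -2/3, 2/9] . pi = 0
  [1, 1, 1] . pi = 1

Solving yields:
  pi_1 = 22/61
  pi_2 = 18/61
  pi_3 = 21/61

Verification (pi * P):
  22/61*1/3 + 18/61*5/9 + 21/61*2/9 = 22/61 = pi_1  (ok)
  22/61*1/3 + 18/61*1/3 + 21/61*2/9 = 18/61 = pi_2  (ok)
  22/61*1/3 + 18/61*1/9 + 21/61*5/9 = 21/61 = pi_3  (ok)

Answer: 22/61 18/61 21/61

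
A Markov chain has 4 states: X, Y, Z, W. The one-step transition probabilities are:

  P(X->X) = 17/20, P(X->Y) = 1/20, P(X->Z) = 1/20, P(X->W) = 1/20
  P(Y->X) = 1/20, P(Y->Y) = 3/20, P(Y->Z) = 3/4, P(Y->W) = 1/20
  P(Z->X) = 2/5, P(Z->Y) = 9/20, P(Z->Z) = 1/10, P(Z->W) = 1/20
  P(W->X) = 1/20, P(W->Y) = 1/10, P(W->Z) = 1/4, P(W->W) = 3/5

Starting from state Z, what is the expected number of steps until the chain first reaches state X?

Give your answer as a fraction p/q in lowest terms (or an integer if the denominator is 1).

Let h_i = expected steps to first reach X from state i.
Boundary: h_X = 0.
First-step equations for the other states:
  h_Y = 1 + 1/20*h_X + 3/20*h_Y + 3/4*h_Z + 1/20*h_W
  h_Z = 1 + 2/5*h_X + 9/20*h_Y + 1/10*h_Z + 1/20*h_W
  h_W = 1 + 1/20*h_X + 1/10*h_Y + 1/4*h_Z + 3/5*h_W

Substituting h_X = 0 and rearranging gives the linear system (I - Q) h = 1:
  [17/20, -3/4, -1/20] . (h_Y, h_Z, h_W) = 1
  [-9/20, 9/10, -1/20] . (h_Y, h_Z, h_W) = 1
  [-1/10, -1/4, 2/5] . (h_Y, h_Z, h_W) = 1

Solving yields:
  h_Y = 1485/293
  h_Z = 1170/293
  h_W = 1835/293

Starting state is Z, so the expected hitting time is h_Z = 1170/293.

Answer: 1170/293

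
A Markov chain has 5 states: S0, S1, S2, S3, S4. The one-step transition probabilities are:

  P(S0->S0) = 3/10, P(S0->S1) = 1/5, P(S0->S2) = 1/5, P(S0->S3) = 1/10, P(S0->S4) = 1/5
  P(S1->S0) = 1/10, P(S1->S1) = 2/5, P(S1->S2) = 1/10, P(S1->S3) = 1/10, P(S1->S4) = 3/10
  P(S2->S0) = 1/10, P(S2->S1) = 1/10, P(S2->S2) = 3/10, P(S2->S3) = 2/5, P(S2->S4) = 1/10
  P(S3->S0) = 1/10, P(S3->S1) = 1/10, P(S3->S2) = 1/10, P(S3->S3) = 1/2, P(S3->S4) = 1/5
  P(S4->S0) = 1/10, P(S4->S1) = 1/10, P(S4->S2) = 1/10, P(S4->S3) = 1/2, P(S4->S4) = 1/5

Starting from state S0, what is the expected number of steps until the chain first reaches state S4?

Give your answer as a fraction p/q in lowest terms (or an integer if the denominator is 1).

Let h_i = expected steps to first reach S4 from state i.
Boundary: h_S4 = 0.
First-step equations for the other states:
  h_S0 = 1 + 3/10*h_S0 + 1/5*h_S1 + 1/5*h_S2 + 1/10*h_S3 + 1/5*h_S4
  h_S1 = 1 + 1/10*h_S0 + 2/5*h_S1 + 1/10*h_S2 + 1/10*h_S3 + 3/10*h_S4
  h_S2 = 1 + 1/10*h_S0 + 1/10*h_S1 + 3/10*h_S2 + 2/5*h_S3 + 1/10*h_S4
  h_S3 = 1 + 1/10*h_S0 + 1/10*h_S1 + 1/10*h_S2 + 1/2*h_S3 + 1/5*h_S4

Substituting h_S4 = 0 and rearranging gives the linear system (I - Q) h = 1:
  [7/10, -1/5, -1/5, -1/10] . (h_S0, h_S1, h_S2, h_S3) = 1
  [-1/10, 3/5, -1/10, -1/10] . (h_S0, h_S1, h_S2, h_S3) = 1
  [-1/10, -1/10, 7/10, -2/5] . (h_S0, h_S1, h_S2, h_S3) = 1
  [-1/10, -1/10, -1/10, 1/2] . (h_S0, h_S1, h_S2, h_S3) = 1

Solving yields:
  h_S0 = 894/181
  h_S1 = 768/181
  h_S2 = 1008/181
  h_S3 = 896/181

Starting state is S0, so the expected hitting time is h_S0 = 894/181.

Answer: 894/181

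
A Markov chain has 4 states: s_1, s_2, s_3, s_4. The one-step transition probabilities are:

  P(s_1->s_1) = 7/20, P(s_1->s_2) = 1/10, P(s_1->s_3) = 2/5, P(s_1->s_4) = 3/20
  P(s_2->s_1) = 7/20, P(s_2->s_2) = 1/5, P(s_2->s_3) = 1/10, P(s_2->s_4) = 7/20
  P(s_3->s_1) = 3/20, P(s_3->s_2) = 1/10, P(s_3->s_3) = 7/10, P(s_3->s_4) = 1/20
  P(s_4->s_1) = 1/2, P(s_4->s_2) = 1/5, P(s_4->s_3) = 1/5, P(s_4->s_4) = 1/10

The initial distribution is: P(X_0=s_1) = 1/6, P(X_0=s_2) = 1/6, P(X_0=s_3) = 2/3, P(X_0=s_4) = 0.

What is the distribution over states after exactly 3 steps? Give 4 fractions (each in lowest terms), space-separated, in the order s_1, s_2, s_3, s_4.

Answer: 6373/24000 1483/12000 197/400 947/8000

Derivation:
Propagating the distribution step by step (d_{t+1} = d_t * P):
d_0 = (s_1=1/6, s_2=1/6, s_3=2/3, s_4=0)
  d_1[s_1] = 1/6*7/20 + 1/6*7/20 + 2/3*3/20 + 0*1/2 = 13/60
  d_1[s_2] = 1/6*1/10 + 1/6*1/5 + 2/3*1/10 + 0*1/5 = 7/60
  d_1[s_3] = 1/6*2/5 + 1/6*1/10 + 2/3*7/10 + 0*1/5 = 11/20
  d_1[s_4] = 1/6*3/20 + 1/6*7/20 + 2/3*1/20 + 0*1/10 = 7/60
d_1 = (s_1=13/60, s_2=7/60, s_3=11/20, s_4=7/60)
  d_2[s_1] = 13/60*7/20 + 7/60*7/20 + 11/20*3/20 + 7/60*1/2 = 103/400
  d_2[s_2] = 13/60*1/10 + 7/60*1/5 + 11/20*1/10 + 7/60*1/5 = 37/300
  d_2[s_3] = 13/60*2/5 + 7/60*1/10 + 11/20*7/10 + 7/60*1/5 = 38/75
  d_2[s_4] = 13/60*3/20 + 7/60*7/20 + 11/20*1/20 + 7/60*1/10 = 9/80
d_2 = (s_1=103/400, s_2=37/300, s_3=38/75, s_4=9/80)
  d_3[s_1] = 103/400*7/20 + 37/300*7/20 + 38/75*3/20 + 9/80*1/2 = 6373/24000
  d_3[s_2] = 103/400*1/10 + 37/300*1/5 + 38/75*1/10 + 9/80*1/5 = 1483/12000
  d_3[s_3] = 103/400*2/5 + 37/300*1/10 + 38/75*7/10 + 9/80*1/5 = 197/400
  d_3[s_4] = 103/400*3/20 + 37/300*7/20 + 38/75*1/20 + 9/80*1/10 = 947/8000
d_3 = (s_1=6373/24000, s_2=1483/12000, s_3=197/400, s_4=947/8000)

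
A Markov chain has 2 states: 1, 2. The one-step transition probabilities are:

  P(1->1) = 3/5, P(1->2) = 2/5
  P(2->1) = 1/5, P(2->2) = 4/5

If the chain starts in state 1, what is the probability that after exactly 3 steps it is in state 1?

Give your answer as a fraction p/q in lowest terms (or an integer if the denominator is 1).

Answer: 47/125

Derivation:
Computing P^3 by repeated multiplication:
P^1 =
  1: [3/5, 2/5]
  2: [1/5, 4/5]
P^2 =
  1: [11/25, 14/25]
  2: [7/25, 18/25]
P^3 =
  1: [47/125, 78/125]
  2: [39/125, 86/125]

(P^3)[1 -> 1] = 47/125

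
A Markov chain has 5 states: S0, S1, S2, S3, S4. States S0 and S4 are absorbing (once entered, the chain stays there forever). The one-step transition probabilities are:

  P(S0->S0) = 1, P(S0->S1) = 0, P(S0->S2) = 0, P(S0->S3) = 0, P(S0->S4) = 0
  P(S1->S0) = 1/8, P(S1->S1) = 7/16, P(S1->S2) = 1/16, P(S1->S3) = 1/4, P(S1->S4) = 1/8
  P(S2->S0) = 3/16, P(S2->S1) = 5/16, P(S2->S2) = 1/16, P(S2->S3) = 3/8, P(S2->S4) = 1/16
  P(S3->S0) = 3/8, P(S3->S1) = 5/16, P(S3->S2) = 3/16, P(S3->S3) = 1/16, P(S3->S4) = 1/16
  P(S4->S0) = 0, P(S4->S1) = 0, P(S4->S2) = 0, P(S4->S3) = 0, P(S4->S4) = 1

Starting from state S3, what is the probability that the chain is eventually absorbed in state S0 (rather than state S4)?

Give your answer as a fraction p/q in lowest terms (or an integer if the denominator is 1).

Let a_i = P(absorbed in S0 | start in state i).
Boundary conditions: a_S0 = 1, a_S4 = 0.
For each transient state i, a_i = sum_j P(i->j) * a_j:
  a_S1 = 1/8*a_S0 + 7/16*a_S1 + 1/16*a_S2 + 1/4*a_S3 + 1/8*a_S4
  a_S2 = 3/16*a_S0 + 5/16*a_S1 + 1/16*a_S2 + 3/8*a_S3 + 1/16*a_S4
  a_S3 = 3/8*a_S0 + 5/16*a_S1 + 3/16*a_S2 + 1/16*a_S3 + 1/16*a_S4

Substituting a_S0 = 1 and a_S4 = 0, rearrange to (I - Q) a = r where r[i] = P(i -> S0):
  [9/16, -1/16, -1/4] . (a_S1, a_S2, a_S3) = 1/8
  [-5/16, 15/16, -3/8] . (a_S1, a_S2, a_S3) = 3/16
  [-5/16, -3/16, 15/16] . (a_S1, a_S2, a_S3) = 3/8

Solving yields:
  a_S1 = 297/466
  a_S2 = 333/466
  a_S3 = 176/233

Starting state is S3, so the absorption probability is a_S3 = 176/233.

Answer: 176/233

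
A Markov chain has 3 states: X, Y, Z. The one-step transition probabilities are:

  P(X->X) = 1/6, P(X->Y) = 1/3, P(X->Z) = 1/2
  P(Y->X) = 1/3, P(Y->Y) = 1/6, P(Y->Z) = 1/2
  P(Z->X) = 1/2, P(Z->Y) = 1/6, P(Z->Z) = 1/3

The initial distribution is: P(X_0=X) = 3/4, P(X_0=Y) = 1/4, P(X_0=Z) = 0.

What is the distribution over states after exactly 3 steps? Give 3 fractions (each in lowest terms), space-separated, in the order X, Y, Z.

Propagating the distribution step by step (d_{t+1} = d_t * P):
d_0 = (X=3/4, Y=1/4, Z=0)
  d_1[X] = 3/4*1/6 + 1/4*1/3 + 0*1/2 = 5/24
  d_1[Y] = 3/4*1/3 + 1/4*1/6 + 0*1/6 = 7/24
  d_1[Z] = 3/4*1/2 + 1/4*1/2 + 0*1/3 = 1/2
d_1 = (X=5/24, Y=7/24, Z=1/2)
  d_2[X] = 5/24*1/6 + 7/24*1/3 + 1/2*1/2 = 55/144
  d_2[Y] = 5/24*1/3 + 7/24*1/6 + 1/2*1/6 = 29/144
  d_2[Z] = 5/24*1/2 + 7/24*1/2 + 1/2*1/3 = 5/12
d_2 = (X=55/144, Y=29/144, Z=5/12)
  d_3[X] = 55/144*1/6 + 29/144*1/3 + 5/12*1/2 = 293/864
  d_3[Y] = 55/144*1/3 + 29/144*1/6 + 5/12*1/6 = 199/864
  d_3[Z] = 55/144*1/2 + 29/144*1/2 + 5/12*1/3 = 31/72
d_3 = (X=293/864, Y=199/864, Z=31/72)

Answer: 293/864 199/864 31/72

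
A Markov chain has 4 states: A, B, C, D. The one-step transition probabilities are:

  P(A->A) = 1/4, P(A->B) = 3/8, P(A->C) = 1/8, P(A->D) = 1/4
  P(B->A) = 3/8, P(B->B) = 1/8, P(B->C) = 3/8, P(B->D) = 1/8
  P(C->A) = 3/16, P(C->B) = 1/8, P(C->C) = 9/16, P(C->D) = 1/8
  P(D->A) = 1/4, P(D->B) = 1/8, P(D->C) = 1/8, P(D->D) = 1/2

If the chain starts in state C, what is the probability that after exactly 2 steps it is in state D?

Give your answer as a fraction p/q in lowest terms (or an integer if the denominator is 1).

Answer: 25/128

Derivation:
Computing P^2 by repeated multiplication:
P^1 =
  A: [1/4, 3/8, 1/8, 1/4]
  B: [3/8, 1/8, 3/8, 1/8]
  C: [3/16, 1/8, 9/16, 1/8]
  D: [1/4, 1/8, 1/8, 1/2]
P^2 =
  A: [37/128, 3/16, 35/128, 1/4]
  B: [31/128, 7/32, 41/128, 7/32]
  C: [59/256, 11/64, 103/256, 25/128]
  D: [33/128, 3/16, 27/128, 11/32]

(P^2)[C -> D] = 25/128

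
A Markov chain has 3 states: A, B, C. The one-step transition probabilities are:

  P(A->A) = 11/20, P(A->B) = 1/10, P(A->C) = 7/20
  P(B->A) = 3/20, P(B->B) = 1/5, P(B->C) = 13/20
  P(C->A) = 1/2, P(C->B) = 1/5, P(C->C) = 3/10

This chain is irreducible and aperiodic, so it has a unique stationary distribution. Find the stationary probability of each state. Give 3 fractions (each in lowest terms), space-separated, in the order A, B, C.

Answer: 86/183 28/183 23/61

Derivation:
The stationary distribution satisfies pi = pi * P, i.e.:
  pi_A = 11/20*pi_A + 3/20*pi_B + 1/2*pi_C
  pi_B = 1/10*pi_A + 1/5*pi_B + 1/5*pi_C
  pi_C = 7/20*pi_A + 13/20*pi_B + 3/10*pi_C
with normalization: pi_A + pi_B + pi_C = 1.

Using the first 2 balance equations plus normalization, the linear system A*pi = b is:
  [-9/20, 3/20, 1/2] . pi = 0
  [1/10, -4/5, 1/5] . pi = 0
  [1, 1, 1] . pi = 1

Solving yields:
  pi_A = 86/183
  pi_B = 28/183
  pi_C = 23/61

Verification (pi * P):
  86/183*11/20 + 28/183*3/20 + 23/61*1/2 = 86/183 = pi_A  (ok)
  86/183*1/10 + 28/183*1/5 + 23/61*1/5 = 28/183 = pi_B  (ok)
  86/183*7/20 + 28/183*13/20 + 23/61*3/10 = 23/61 = pi_C  (ok)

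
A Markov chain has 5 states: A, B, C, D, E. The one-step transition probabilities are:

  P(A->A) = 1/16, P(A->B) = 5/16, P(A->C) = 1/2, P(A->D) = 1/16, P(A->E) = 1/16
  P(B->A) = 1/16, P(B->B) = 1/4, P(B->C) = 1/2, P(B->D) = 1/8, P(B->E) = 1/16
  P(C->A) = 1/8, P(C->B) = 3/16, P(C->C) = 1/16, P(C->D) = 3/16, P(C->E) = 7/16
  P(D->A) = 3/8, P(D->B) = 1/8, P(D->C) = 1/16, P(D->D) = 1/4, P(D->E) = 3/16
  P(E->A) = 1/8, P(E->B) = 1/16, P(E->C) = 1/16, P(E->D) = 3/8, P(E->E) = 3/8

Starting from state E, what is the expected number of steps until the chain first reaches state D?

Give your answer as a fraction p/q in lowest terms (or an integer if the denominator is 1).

Let h_i = expected steps to first reach D from state i.
Boundary: h_D = 0.
First-step equations for the other states:
  h_A = 1 + 1/16*h_A + 5/16*h_B + 1/2*h_C + 1/16*h_D + 1/16*h_E
  h_B = 1 + 1/16*h_A + 1/4*h_B + 1/2*h_C + 1/8*h_D + 1/16*h_E
  h_C = 1 + 1/8*h_A + 3/16*h_B + 1/16*h_C + 3/16*h_D + 7/16*h_E
  h_E = 1 + 1/8*h_A + 1/16*h_B + 1/16*h_C + 3/8*h_D + 3/8*h_E

Substituting h_D = 0 and rearranging gives the linear system (I - Q) h = 1:
  [15/16, -5/16, -1/2, -1/16] . (h_A, h_B, h_C, h_E) = 1
  [-1/16, 3/4, -1/2, -1/16] . (h_A, h_B, h_C, h_E) = 1
  [-1/8, -3/16, 15/16, -7/16] . (h_A, h_B, h_C, h_E) = 1
  [-1/8, -1/16, -1/16, 5/8] . (h_A, h_B, h_C, h_E) = 1

Solving yields:
  h_A = 80240/14833
  h_B = 75520/14833
  h_C = 66832/14833
  h_E = 54016/14833

Starting state is E, so the expected hitting time is h_E = 54016/14833.

Answer: 54016/14833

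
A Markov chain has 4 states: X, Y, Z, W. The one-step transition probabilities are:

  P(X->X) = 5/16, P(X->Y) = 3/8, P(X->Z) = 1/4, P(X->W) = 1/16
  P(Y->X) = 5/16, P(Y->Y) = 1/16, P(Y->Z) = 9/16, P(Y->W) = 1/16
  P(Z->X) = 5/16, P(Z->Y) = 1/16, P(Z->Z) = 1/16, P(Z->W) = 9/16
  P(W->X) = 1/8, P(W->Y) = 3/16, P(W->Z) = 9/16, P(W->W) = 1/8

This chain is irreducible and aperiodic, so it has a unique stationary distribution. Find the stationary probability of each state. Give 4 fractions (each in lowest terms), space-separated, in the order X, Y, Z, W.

The stationary distribution satisfies pi = pi * P, i.e.:
  pi_X = 5/16*pi_X + 5/16*pi_Y + 5/16*pi_Z + 1/8*pi_W
  pi_Y = 3/8*pi_X + 1/16*pi_Y + 1/16*pi_Z + 3/16*pi_W
  pi_Z = 1/4*pi_X + 9/16*pi_Y + 1/16*pi_Z + 9/16*pi_W
  pi_W = 1/16*pi_X + 1/16*pi_Y + 9/16*pi_Z + 1/8*pi_W
with normalization: pi_X + pi_Y + pi_Z + pi_W = 1.

Using the first 3 balance equations plus normalization, the linear system A*pi = b is:
  [-11/16, 5/16, 5/16, 1/8] . pi = 0
  [3/8, -15/16, 1/16, 3/16] . pi = 0
  [1/4, 9/16, -15/16, 9/16] . pi = 0
  [1, 1, 1, 1] . pi = 1

Solving yields:
  pi_X = 63/235
  pi_Y = 124/705
  pi_Z = 15/47
  pi_W = 167/705

Verification (pi * P):
  63/235*5/16 + 124/705*5/16 + 15/47*5/16 + 167/705*1/8 = 63/235 = pi_X  (ok)
  63/235*3/8 + 124/705*1/16 + 15/47*1/16 + 167/705*3/16 = 124/705 = pi_Y  (ok)
  63/235*1/4 + 124/705*9/16 + 15/47*1/16 + 167/705*9/16 = 15/47 = pi_Z  (ok)
  63/235*1/16 + 124/705*1/16 + 15/47*9/16 + 167/705*1/8 = 167/705 = pi_W  (ok)

Answer: 63/235 124/705 15/47 167/705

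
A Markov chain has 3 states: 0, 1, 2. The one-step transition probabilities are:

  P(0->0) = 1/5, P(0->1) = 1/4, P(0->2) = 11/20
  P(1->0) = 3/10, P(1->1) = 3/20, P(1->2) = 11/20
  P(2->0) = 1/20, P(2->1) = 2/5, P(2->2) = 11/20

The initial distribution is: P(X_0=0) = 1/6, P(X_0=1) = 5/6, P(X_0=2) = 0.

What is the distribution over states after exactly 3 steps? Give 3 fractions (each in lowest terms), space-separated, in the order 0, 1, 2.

Answer: 1789/12000 3611/12000 11/20

Derivation:
Propagating the distribution step by step (d_{t+1} = d_t * P):
d_0 = (0=1/6, 1=5/6, 2=0)
  d_1[0] = 1/6*1/5 + 5/6*3/10 + 0*1/20 = 17/60
  d_1[1] = 1/6*1/4 + 5/6*3/20 + 0*2/5 = 1/6
  d_1[2] = 1/6*11/20 + 5/6*11/20 + 0*11/20 = 11/20
d_1 = (0=17/60, 1=1/6, 2=11/20)
  d_2[0] = 17/60*1/5 + 1/6*3/10 + 11/20*1/20 = 161/1200
  d_2[1] = 17/60*1/4 + 1/6*3/20 + 11/20*2/5 = 379/1200
  d_2[2] = 17/60*11/20 + 1/6*11/20 + 11/20*11/20 = 11/20
d_2 = (0=161/1200, 1=379/1200, 2=11/20)
  d_3[0] = 161/1200*1/5 + 379/1200*3/10 + 11/20*1/20 = 1789/12000
  d_3[1] = 161/1200*1/4 + 379/1200*3/20 + 11/20*2/5 = 3611/12000
  d_3[2] = 161/1200*11/20 + 379/1200*11/20 + 11/20*11/20 = 11/20
d_3 = (0=1789/12000, 1=3611/12000, 2=11/20)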